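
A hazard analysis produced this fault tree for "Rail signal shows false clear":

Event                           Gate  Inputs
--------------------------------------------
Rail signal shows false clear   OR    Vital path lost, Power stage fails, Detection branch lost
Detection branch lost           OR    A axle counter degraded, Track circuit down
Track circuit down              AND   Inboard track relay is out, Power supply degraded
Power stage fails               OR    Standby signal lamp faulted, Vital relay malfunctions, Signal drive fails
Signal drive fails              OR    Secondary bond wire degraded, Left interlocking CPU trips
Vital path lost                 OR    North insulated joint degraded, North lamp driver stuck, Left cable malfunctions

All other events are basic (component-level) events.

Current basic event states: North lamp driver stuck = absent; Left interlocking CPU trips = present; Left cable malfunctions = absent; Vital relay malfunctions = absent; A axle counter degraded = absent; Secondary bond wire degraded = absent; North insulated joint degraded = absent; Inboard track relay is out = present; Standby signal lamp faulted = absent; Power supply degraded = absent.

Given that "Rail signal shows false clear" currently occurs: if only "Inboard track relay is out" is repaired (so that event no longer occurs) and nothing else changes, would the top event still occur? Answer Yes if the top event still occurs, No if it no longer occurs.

Counterfactual: set "Inboard track relay is out" to not occurred.
Vital path lost [OR]: North insulated joint degraded=not, North lamp driver stuck=not, Left cable malfunctions=not → no input occurs → does not occur.
Signal drive fails [OR]: Secondary bond wire degraded=not, Left interlocking CPU trips=occurs → at least one input occurs → occurs.
Power stage fails [OR]: Standby signal lamp faulted=not, Vital relay malfunctions=not, Signal drive fails=occurs → at least one input occurs → occurs.
Track circuit down [AND]: Inboard track relay is out=not, Power supply degraded=not → not all inputs occur → does not occur.
Detection branch lost [OR]: A axle counter degraded=not, Track circuit down=not → no input occurs → does not occur.
Rail signal shows false clear [OR]: Vital path lost=not, Power stage fails=occurs, Detection branch lost=not → at least one input occurs → occurs.

Yes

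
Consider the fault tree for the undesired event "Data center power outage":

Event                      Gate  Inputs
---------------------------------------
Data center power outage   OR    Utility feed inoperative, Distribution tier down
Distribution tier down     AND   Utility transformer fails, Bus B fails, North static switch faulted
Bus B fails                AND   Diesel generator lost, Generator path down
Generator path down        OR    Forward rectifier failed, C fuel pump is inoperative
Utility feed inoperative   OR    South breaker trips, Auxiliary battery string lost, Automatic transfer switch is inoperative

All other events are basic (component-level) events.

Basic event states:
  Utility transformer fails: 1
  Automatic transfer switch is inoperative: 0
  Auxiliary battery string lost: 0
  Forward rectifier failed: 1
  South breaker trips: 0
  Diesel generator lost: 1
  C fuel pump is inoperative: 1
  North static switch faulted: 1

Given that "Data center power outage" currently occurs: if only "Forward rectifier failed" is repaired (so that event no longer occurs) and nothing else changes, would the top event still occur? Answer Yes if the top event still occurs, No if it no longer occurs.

Counterfactual: set "Forward rectifier failed" to not occurred.
Utility feed inoperative [OR]: South breaker trips=not, Auxiliary battery string lost=not, Automatic transfer switch is inoperative=not → no input occurs → does not occur.
Generator path down [OR]: Forward rectifier failed=not, C fuel pump is inoperative=occurs → at least one input occurs → occurs.
Bus B fails [AND]: Diesel generator lost=occurs, Generator path down=occurs → all inputs occur → occurs.
Distribution tier down [AND]: Utility transformer fails=occurs, Bus B fails=occurs, North static switch faulted=occurs → all inputs occur → occurs.
Data center power outage [OR]: Utility feed inoperative=not, Distribution tier down=occurs → at least one input occurs → occurs.

Yes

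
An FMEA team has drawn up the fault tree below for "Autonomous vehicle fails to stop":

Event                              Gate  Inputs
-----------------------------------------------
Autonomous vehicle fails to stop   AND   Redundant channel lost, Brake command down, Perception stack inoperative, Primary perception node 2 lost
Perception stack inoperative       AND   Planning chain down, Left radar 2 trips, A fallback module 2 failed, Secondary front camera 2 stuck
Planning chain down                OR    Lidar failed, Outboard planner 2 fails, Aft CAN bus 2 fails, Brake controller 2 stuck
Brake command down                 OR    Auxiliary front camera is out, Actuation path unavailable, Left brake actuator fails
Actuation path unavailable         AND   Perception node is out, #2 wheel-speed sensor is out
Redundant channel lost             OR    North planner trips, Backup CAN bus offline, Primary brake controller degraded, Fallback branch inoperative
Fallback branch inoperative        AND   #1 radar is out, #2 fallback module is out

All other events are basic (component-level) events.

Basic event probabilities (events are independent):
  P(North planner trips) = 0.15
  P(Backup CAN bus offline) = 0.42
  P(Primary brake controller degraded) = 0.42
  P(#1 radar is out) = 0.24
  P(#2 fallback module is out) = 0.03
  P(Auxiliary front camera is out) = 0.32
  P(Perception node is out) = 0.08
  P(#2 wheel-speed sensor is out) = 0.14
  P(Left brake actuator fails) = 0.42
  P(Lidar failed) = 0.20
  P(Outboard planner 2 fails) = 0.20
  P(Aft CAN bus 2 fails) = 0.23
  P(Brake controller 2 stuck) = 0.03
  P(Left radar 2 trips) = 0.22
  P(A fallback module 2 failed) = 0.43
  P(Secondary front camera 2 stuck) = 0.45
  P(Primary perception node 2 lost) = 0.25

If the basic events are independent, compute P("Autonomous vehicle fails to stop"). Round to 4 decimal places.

P(Fallback branch inoperative) [AND] = 0.24 × 0.03 = 0.007200
P(Redundant channel lost) [OR] = 1 − (1−0.15) × (1−0.42) × (1−0.42) × (1−0.007200) = 0.716119
P(Actuation path unavailable) [AND] = 0.08 × 0.14 = 0.011200
P(Brake command down) [OR] = 1 − (1−0.32) × (1−0.011200) × (1−0.42) = 0.610017
P(Planning chain down) [OR] = 1 − (1−0.20) × (1−0.20) × (1−0.23) × (1−0.03) = 0.521984
P(Perception stack inoperative) [AND] = 0.521984 × 0.22 × 0.43 × 0.45 = 0.022221
P(Autonomous vehicle fails to stop) [AND] = 0.716119 × 0.610017 × 0.022221 × 0.25 = 0.002427
Rounded to 4 decimal places: P(Autonomous vehicle fails to stop) ≈ 0.0024.

0.0024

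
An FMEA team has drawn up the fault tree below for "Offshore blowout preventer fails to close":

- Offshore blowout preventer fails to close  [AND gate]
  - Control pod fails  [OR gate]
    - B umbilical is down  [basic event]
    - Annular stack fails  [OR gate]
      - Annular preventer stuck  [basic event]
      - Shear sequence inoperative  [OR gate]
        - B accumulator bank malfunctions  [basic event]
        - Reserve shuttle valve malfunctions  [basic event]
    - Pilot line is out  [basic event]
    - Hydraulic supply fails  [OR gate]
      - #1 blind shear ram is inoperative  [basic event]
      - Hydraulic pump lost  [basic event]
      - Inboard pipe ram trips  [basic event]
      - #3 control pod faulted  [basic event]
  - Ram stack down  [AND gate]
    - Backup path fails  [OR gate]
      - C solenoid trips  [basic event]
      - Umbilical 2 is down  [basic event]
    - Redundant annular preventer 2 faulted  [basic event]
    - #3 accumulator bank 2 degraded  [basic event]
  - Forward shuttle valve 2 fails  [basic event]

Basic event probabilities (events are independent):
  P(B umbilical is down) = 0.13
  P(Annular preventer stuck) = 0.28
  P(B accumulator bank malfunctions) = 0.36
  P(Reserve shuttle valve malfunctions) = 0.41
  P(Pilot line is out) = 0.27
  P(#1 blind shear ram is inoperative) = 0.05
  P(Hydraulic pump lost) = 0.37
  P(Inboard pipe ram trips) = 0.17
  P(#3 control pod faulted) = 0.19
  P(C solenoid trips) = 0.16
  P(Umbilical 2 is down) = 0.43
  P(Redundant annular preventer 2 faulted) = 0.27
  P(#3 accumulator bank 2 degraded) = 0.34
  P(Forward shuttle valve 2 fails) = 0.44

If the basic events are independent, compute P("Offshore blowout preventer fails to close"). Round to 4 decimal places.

P(Shear sequence inoperative) [OR] = 1 − (1−0.36) × (1−0.41) = 0.622400
P(Annular stack fails) [OR] = 1 − (1−0.28) × (1−0.622400) = 0.728128
P(Hydraulic supply fails) [OR] = 1 − (1−0.05) × (1−0.37) × (1−0.17) × (1−0.19) = 0.597628
P(Control pod fails) [OR] = 1 − (1−0.13) × (1−0.728128) × (1−0.27) × (1−0.597628) = 0.930524
P(Backup path fails) [OR] = 1 − (1−0.16) × (1−0.43) = 0.521200
P(Ram stack down) [AND] = 0.521200 × 0.27 × 0.34 = 0.047846
P(Offshore blowout preventer fails to close) [AND] = 0.930524 × 0.047846 × 0.44 = 0.019590
Rounded to 4 decimal places: P(Offshore blowout preventer fails to close) ≈ 0.0196.

0.0196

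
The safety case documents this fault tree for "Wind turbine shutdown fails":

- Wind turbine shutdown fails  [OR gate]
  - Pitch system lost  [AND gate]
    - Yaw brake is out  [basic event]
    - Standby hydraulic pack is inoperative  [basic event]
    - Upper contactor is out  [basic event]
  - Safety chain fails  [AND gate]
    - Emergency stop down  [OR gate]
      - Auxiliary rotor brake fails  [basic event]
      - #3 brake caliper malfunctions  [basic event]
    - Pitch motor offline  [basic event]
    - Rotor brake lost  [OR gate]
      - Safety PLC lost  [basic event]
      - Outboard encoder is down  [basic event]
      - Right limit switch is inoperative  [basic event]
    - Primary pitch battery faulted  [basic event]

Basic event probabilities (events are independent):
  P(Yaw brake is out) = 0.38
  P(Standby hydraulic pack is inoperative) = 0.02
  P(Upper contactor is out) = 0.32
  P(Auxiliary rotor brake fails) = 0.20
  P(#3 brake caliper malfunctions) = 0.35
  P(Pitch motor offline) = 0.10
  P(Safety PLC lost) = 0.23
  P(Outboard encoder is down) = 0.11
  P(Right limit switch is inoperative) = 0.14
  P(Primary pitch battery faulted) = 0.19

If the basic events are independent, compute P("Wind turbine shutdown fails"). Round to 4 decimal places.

0.0062

P(Pitch system lost) [AND] = 0.38 × 0.02 × 0.32 = 0.002432
P(Emergency stop down) [OR] = 1 − (1−0.20) × (1−0.35) = 0.480000
P(Rotor brake lost) [OR] = 1 − (1−0.23) × (1−0.11) × (1−0.14) = 0.410642
P(Safety chain fails) [AND] = 0.480000 × 0.10 × 0.410642 × 0.19 = 0.003745
P(Wind turbine shutdown fails) [OR] = 1 − (1−0.002432) × (1−0.003745) = 0.006168
Rounded to 4 decimal places: P(Wind turbine shutdown fails) ≈ 0.0062.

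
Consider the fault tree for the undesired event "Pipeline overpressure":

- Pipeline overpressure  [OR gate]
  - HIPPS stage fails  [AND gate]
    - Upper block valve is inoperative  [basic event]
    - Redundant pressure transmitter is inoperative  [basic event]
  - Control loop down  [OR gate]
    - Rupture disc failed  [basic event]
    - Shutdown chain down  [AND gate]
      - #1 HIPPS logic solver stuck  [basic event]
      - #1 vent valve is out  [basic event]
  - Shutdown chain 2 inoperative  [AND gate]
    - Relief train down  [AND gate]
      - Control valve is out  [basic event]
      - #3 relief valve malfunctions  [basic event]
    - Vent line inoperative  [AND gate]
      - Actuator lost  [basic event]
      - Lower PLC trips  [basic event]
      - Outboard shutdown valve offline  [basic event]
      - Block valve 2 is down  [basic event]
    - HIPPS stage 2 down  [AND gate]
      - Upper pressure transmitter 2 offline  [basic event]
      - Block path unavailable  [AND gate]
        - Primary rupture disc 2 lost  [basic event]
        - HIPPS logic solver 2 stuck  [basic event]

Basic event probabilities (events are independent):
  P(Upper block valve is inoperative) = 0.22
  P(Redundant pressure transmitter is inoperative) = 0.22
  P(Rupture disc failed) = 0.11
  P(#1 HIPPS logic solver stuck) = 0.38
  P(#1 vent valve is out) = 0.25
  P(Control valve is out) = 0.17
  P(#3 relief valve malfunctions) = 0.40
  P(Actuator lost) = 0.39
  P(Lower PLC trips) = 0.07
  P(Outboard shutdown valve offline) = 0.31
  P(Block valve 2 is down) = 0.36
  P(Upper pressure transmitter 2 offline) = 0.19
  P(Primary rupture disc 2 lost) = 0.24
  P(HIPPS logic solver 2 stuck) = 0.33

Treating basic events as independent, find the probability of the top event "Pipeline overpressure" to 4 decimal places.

0.2335

P(HIPPS stage fails) [AND] = 0.22 × 0.22 = 0.048400
P(Shutdown chain down) [AND] = 0.38 × 0.25 = 0.095000
P(Control loop down) [OR] = 1 − (1−0.11) × (1−0.095000) = 0.194550
P(Relief train down) [AND] = 0.17 × 0.40 = 0.068000
P(Vent line inoperative) [AND] = 0.39 × 0.07 × 0.31 × 0.36 = 0.003047
P(Block path unavailable) [AND] = 0.24 × 0.33 = 0.079200
P(HIPPS stage 2 down) [AND] = 0.19 × 0.079200 = 0.015048
P(Shutdown chain 2 inoperative) [AND] = 0.068000 × 0.003047 × 0.015048 = 0.000003
P(Pipeline overpressure) [OR] = 1 − (1−0.048400) × (1−0.194550) × (1−0.000003) = 0.233536
Rounded to 4 decimal places: P(Pipeline overpressure) ≈ 0.2335.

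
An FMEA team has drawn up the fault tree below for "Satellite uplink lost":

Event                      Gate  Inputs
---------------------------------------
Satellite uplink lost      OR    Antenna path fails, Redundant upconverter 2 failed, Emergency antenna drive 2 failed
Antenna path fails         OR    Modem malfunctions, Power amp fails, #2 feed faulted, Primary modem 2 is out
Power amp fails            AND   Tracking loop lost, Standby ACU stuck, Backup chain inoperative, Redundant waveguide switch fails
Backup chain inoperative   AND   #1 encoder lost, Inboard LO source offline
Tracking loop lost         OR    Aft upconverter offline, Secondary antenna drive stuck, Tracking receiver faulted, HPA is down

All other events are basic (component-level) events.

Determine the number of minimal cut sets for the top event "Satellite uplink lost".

9

Tracking loop lost [OR]: union of children's cut sets → 4 cut set(s).
Backup chain inoperative [AND]: one cut set from each child combined → 1 × 1 = 1 cut set(s).
Power amp fails [AND]: one cut set from each child combined → 4 × 1 × 1 × 1 = 4 cut set(s).
Antenna path fails [OR]: union of children's cut sets → 7 cut set(s).
Satellite uplink lost [OR]: union of children's cut sets → 9 cut set(s).
Minimal cut sets: {Modem malfunctions}; {#1 encoder lost, Aft upconverter offline, Inboard LO source offline, Redundant waveguide switch fails, Standby ACU stuck}; {#1 encoder lost, Inboard LO source offline, Redundant waveguide switch fails, Secondary antenna drive stuck, Standby ACU stuck}; {#1 encoder lost, Inboard LO source offline, Redundant waveguide switch fails, Standby ACU stuck, Tracking receiver faulted}; {#1 encoder lost, HPA is down, Inboard LO source offline, Redundant waveguide switch fails, Standby ACU stuck}; {#2 feed faulted}; {Primary modem 2 is out}; {Redundant upconverter 2 failed}; {Emergency antenna drive 2 failed}.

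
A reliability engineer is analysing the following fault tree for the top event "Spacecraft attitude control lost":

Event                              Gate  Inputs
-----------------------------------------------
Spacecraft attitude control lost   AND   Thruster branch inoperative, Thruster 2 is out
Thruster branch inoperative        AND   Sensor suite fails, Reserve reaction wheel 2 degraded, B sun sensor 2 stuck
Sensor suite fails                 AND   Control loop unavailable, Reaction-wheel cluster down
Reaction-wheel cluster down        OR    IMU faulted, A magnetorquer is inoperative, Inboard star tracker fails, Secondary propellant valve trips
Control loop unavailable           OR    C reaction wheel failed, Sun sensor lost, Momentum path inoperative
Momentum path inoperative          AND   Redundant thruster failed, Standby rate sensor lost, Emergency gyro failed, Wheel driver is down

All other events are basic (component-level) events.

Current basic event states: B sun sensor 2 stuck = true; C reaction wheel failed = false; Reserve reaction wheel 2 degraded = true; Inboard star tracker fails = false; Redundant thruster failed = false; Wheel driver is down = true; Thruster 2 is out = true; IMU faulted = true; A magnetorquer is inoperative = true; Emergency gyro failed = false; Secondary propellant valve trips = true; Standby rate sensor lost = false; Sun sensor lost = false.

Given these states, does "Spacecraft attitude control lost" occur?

No

Momentum path inoperative [AND]: Redundant thruster failed=not, Standby rate sensor lost=not, Emergency gyro failed=not, Wheel driver is down=occurs → not all inputs occur → does not occur.
Control loop unavailable [OR]: C reaction wheel failed=not, Sun sensor lost=not, Momentum path inoperative=not → no input occurs → does not occur.
Reaction-wheel cluster down [OR]: IMU faulted=occurs, A magnetorquer is inoperative=occurs, Inboard star tracker fails=not, Secondary propellant valve trips=occurs → at least one input occurs → occurs.
Sensor suite fails [AND]: Control loop unavailable=not, Reaction-wheel cluster down=occurs → not all inputs occur → does not occur.
Thruster branch inoperative [AND]: Sensor suite fails=not, Reserve reaction wheel 2 degraded=occurs, B sun sensor 2 stuck=occurs → not all inputs occur → does not occur.
Spacecraft attitude control lost [AND]: Thruster branch inoperative=not, Thruster 2 is out=occurs → not all inputs occur → does not occur.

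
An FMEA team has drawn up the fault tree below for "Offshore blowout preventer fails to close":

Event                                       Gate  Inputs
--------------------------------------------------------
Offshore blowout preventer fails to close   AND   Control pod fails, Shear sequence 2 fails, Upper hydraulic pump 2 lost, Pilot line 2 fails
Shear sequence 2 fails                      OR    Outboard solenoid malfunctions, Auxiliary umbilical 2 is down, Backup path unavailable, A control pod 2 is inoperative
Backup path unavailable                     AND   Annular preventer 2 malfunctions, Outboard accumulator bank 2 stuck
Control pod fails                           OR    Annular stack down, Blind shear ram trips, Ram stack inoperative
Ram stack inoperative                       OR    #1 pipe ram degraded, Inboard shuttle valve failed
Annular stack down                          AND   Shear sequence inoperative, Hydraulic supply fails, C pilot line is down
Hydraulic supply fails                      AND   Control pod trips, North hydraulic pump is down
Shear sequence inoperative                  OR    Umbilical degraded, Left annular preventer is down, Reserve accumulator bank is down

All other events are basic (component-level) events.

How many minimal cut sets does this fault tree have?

Shear sequence inoperative [OR]: union of children's cut sets → 3 cut set(s).
Hydraulic supply fails [AND]: one cut set from each child combined → 1 × 1 = 1 cut set(s).
Annular stack down [AND]: one cut set from each child combined → 3 × 1 × 1 = 3 cut set(s).
Ram stack inoperative [OR]: union of children's cut sets → 2 cut set(s).
Control pod fails [OR]: union of children's cut sets → 6 cut set(s).
Backup path unavailable [AND]: one cut set from each child combined → 1 × 1 = 1 cut set(s).
Shear sequence 2 fails [OR]: union of children's cut sets → 4 cut set(s).
Offshore blowout preventer fails to close [AND]: one cut set from each child combined → 6 × 4 × 1 × 1 = 24 cut set(s).

24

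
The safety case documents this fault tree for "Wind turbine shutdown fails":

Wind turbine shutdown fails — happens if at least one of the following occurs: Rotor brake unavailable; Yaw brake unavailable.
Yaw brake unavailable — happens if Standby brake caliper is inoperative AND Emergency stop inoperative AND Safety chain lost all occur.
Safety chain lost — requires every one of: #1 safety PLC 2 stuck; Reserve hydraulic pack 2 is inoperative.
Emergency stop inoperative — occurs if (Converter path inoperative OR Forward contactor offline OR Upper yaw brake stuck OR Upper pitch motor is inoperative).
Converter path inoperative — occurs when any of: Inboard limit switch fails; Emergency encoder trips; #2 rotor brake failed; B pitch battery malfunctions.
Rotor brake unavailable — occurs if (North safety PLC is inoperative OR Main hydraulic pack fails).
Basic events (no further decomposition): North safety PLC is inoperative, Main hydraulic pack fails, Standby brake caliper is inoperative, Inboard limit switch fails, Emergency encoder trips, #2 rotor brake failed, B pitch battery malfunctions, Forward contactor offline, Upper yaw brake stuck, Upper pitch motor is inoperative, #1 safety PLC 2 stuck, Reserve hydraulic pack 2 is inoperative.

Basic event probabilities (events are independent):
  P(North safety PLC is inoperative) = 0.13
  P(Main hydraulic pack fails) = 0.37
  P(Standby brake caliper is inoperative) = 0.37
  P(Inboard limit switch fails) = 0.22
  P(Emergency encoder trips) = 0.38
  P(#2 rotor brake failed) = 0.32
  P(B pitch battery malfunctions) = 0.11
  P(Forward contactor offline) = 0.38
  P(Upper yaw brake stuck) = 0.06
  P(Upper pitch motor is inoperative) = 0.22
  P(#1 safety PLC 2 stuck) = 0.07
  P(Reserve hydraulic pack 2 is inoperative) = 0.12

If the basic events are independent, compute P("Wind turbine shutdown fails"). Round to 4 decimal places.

0.4534

P(Rotor brake unavailable) [OR] = 1 − (1−0.13) × (1−0.37) = 0.451900
P(Converter path inoperative) [OR] = 1 − (1−0.22) × (1−0.38) × (1−0.32) × (1−0.11) = 0.707325
P(Emergency stop inoperative) [OR] = 1 − (1−0.707325) × (1−0.38) × (1−0.06) × (1−0.22) = 0.866955
P(Safety chain lost) [AND] = 0.07 × 0.12 = 0.008400
P(Yaw brake unavailable) [AND] = 0.37 × 0.866955 × 0.008400 = 0.002694
P(Wind turbine shutdown fails) [OR] = 1 − (1−0.451900) × (1−0.002694) = 0.453377
Rounded to 4 decimal places: P(Wind turbine shutdown fails) ≈ 0.4534.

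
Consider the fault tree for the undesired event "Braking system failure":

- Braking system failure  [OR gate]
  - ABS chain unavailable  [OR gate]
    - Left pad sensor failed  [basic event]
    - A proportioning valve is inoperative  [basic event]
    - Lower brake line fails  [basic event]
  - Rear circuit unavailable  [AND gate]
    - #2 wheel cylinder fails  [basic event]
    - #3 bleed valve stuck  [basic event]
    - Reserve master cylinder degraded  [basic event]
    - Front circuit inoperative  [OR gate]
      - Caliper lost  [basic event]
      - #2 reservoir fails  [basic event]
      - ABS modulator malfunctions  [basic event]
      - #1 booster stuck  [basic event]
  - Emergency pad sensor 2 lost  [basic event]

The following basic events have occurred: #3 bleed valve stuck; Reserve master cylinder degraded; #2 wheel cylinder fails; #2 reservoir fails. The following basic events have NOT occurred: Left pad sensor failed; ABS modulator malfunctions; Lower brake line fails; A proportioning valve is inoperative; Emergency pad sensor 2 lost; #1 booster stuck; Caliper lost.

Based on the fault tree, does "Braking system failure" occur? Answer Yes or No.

Yes

ABS chain unavailable [OR]: Left pad sensor failed=not, A proportioning valve is inoperative=not, Lower brake line fails=not → no input occurs → does not occur.
Front circuit inoperative [OR]: Caliper lost=not, #2 reservoir fails=occurs, ABS modulator malfunctions=not, #1 booster stuck=not → at least one input occurs → occurs.
Rear circuit unavailable [AND]: #2 wheel cylinder fails=occurs, #3 bleed valve stuck=occurs, Reserve master cylinder degraded=occurs, Front circuit inoperative=occurs → all inputs occur → occurs.
Braking system failure [OR]: ABS chain unavailable=not, Rear circuit unavailable=occurs, Emergency pad sensor 2 lost=not → at least one input occurs → occurs.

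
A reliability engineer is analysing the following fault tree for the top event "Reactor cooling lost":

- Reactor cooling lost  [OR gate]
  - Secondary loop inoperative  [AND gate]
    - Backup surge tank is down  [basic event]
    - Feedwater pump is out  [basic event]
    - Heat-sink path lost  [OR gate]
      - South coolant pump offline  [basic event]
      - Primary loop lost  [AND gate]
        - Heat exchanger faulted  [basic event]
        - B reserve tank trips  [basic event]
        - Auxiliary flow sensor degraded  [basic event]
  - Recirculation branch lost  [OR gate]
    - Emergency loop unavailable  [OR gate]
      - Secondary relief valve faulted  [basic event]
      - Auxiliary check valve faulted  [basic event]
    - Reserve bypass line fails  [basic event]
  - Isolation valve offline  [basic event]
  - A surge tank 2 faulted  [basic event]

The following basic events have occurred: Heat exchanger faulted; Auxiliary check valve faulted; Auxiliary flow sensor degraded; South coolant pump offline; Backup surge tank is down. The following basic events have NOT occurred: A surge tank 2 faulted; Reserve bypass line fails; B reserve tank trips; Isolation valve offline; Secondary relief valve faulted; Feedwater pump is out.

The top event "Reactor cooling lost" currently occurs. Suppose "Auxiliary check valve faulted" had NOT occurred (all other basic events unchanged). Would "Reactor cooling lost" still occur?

Counterfactual: set "Auxiliary check valve faulted" to not occurred.
Primary loop lost [AND]: Heat exchanger faulted=occurs, B reserve tank trips=not, Auxiliary flow sensor degraded=occurs → not all inputs occur → does not occur.
Heat-sink path lost [OR]: South coolant pump offline=occurs, Primary loop lost=not → at least one input occurs → occurs.
Secondary loop inoperative [AND]: Backup surge tank is down=occurs, Feedwater pump is out=not, Heat-sink path lost=occurs → not all inputs occur → does not occur.
Emergency loop unavailable [OR]: Secondary relief valve faulted=not, Auxiliary check valve faulted=not → no input occurs → does not occur.
Recirculation branch lost [OR]: Emergency loop unavailable=not, Reserve bypass line fails=not → no input occurs → does not occur.
Reactor cooling lost [OR]: Secondary loop inoperative=not, Recirculation branch lost=not, Isolation valve offline=not, A surge tank 2 faulted=not → no input occurs → does not occur.

No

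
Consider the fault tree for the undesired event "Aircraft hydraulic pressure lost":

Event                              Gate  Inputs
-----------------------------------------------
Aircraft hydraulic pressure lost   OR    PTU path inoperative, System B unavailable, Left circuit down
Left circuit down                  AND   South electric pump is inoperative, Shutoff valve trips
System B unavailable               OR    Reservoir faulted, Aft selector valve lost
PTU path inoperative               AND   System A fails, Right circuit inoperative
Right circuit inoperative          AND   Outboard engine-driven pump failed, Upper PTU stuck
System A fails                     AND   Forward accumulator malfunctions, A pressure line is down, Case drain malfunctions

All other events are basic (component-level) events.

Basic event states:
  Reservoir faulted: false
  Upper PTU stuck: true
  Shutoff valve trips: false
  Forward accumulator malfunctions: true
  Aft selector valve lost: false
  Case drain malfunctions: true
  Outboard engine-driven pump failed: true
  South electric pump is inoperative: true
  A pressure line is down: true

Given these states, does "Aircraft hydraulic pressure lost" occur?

System A fails [AND]: Forward accumulator malfunctions=occurs, A pressure line is down=occurs, Case drain malfunctions=occurs → all inputs occur → occurs.
Right circuit inoperative [AND]: Outboard engine-driven pump failed=occurs, Upper PTU stuck=occurs → all inputs occur → occurs.
PTU path inoperative [AND]: System A fails=occurs, Right circuit inoperative=occurs → all inputs occur → occurs.
System B unavailable [OR]: Reservoir faulted=not, Aft selector valve lost=not → no input occurs → does not occur.
Left circuit down [AND]: South electric pump is inoperative=occurs, Shutoff valve trips=not → not all inputs occur → does not occur.
Aircraft hydraulic pressure lost [OR]: PTU path inoperative=occurs, System B unavailable=not, Left circuit down=not → at least one input occurs → occurs.

Yes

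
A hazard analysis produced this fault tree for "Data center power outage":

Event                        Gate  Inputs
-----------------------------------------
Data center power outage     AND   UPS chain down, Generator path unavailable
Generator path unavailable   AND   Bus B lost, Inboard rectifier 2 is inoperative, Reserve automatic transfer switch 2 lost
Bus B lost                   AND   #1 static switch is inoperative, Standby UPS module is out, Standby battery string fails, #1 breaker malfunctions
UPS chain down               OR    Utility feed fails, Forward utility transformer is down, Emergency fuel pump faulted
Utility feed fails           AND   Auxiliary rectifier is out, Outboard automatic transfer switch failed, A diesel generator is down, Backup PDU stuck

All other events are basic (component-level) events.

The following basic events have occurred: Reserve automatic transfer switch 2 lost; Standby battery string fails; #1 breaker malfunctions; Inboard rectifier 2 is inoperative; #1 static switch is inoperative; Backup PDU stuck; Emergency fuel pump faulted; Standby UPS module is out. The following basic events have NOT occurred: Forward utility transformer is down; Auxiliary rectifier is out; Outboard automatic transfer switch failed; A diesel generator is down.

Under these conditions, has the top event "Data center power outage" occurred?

Yes

Utility feed fails [AND]: Auxiliary rectifier is out=not, Outboard automatic transfer switch failed=not, A diesel generator is down=not, Backup PDU stuck=occurs → not all inputs occur → does not occur.
UPS chain down [OR]: Utility feed fails=not, Forward utility transformer is down=not, Emergency fuel pump faulted=occurs → at least one input occurs → occurs.
Bus B lost [AND]: #1 static switch is inoperative=occurs, Standby UPS module is out=occurs, Standby battery string fails=occurs, #1 breaker malfunctions=occurs → all inputs occur → occurs.
Generator path unavailable [AND]: Bus B lost=occurs, Inboard rectifier 2 is inoperative=occurs, Reserve automatic transfer switch 2 lost=occurs → all inputs occur → occurs.
Data center power outage [AND]: UPS chain down=occurs, Generator path unavailable=occurs → all inputs occur → occurs.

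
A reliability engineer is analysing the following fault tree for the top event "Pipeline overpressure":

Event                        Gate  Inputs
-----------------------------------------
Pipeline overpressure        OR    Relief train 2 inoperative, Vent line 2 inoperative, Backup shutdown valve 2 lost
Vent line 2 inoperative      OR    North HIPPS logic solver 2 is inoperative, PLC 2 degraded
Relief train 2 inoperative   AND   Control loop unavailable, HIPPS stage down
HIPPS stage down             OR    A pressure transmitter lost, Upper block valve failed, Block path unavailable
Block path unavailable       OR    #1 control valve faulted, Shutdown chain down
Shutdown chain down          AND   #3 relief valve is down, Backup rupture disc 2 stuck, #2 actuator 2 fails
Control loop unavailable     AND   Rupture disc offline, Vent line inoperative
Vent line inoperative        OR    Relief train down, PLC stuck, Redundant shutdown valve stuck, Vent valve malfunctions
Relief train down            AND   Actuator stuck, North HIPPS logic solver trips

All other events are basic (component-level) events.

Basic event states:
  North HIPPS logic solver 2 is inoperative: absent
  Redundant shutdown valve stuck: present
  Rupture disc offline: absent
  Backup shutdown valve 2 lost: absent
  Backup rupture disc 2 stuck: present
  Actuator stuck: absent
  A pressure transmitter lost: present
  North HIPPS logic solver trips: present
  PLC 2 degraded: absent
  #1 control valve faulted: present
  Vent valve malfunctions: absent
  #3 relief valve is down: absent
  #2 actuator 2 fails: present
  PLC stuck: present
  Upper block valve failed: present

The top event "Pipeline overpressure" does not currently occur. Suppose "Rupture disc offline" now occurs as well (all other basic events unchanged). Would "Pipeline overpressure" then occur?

Yes

Counterfactual: set "Rupture disc offline" to occurred.
Relief train down [AND]: Actuator stuck=not, North HIPPS logic solver trips=occurs → not all inputs occur → does not occur.
Vent line inoperative [OR]: Relief train down=not, PLC stuck=occurs, Redundant shutdown valve stuck=occurs, Vent valve malfunctions=not → at least one input occurs → occurs.
Control loop unavailable [AND]: Rupture disc offline=occurs, Vent line inoperative=occurs → all inputs occur → occurs.
Shutdown chain down [AND]: #3 relief valve is down=not, Backup rupture disc 2 stuck=occurs, #2 actuator 2 fails=occurs → not all inputs occur → does not occur.
Block path unavailable [OR]: #1 control valve faulted=occurs, Shutdown chain down=not → at least one input occurs → occurs.
HIPPS stage down [OR]: A pressure transmitter lost=occurs, Upper block valve failed=occurs, Block path unavailable=occurs → at least one input occurs → occurs.
Relief train 2 inoperative [AND]: Control loop unavailable=occurs, HIPPS stage down=occurs → all inputs occur → occurs.
Vent line 2 inoperative [OR]: North HIPPS logic solver 2 is inoperative=not, PLC 2 degraded=not → no input occurs → does not occur.
Pipeline overpressure [OR]: Relief train 2 inoperative=occurs, Vent line 2 inoperative=not, Backup shutdown valve 2 lost=not → at least one input occurs → occurs.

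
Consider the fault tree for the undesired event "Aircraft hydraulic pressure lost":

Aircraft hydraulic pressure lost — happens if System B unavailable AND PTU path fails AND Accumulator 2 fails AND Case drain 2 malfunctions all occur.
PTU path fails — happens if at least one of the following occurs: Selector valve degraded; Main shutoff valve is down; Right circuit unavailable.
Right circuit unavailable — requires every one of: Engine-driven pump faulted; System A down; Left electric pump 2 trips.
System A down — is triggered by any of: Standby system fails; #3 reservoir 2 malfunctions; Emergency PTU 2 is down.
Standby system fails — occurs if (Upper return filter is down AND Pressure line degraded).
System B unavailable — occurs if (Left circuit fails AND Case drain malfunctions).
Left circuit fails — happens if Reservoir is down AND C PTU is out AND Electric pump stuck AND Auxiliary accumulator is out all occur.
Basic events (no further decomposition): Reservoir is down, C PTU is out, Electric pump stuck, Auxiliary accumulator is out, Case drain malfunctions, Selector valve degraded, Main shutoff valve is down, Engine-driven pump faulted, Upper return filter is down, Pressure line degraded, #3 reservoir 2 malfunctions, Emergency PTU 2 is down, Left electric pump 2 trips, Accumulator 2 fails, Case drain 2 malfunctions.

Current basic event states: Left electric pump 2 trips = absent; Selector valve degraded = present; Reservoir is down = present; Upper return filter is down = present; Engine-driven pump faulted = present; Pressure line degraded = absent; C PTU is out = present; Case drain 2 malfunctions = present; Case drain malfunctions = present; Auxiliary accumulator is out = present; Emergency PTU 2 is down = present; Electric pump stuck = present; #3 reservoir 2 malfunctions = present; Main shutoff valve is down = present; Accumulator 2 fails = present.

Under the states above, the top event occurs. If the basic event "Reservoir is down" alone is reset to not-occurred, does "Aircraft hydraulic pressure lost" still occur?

Counterfactual: set "Reservoir is down" to not occurred.
Left circuit fails [AND]: Reservoir is down=not, C PTU is out=occurs, Electric pump stuck=occurs, Auxiliary accumulator is out=occurs → not all inputs occur → does not occur.
System B unavailable [AND]: Left circuit fails=not, Case drain malfunctions=occurs → not all inputs occur → does not occur.
Standby system fails [AND]: Upper return filter is down=occurs, Pressure line degraded=not → not all inputs occur → does not occur.
System A down [OR]: Standby system fails=not, #3 reservoir 2 malfunctions=occurs, Emergency PTU 2 is down=occurs → at least one input occurs → occurs.
Right circuit unavailable [AND]: Engine-driven pump faulted=occurs, System A down=occurs, Left electric pump 2 trips=not → not all inputs occur → does not occur.
PTU path fails [OR]: Selector valve degraded=occurs, Main shutoff valve is down=occurs, Right circuit unavailable=not → at least one input occurs → occurs.
Aircraft hydraulic pressure lost [AND]: System B unavailable=not, PTU path fails=occurs, Accumulator 2 fails=occurs, Case drain 2 malfunctions=occurs → not all inputs occur → does not occur.

No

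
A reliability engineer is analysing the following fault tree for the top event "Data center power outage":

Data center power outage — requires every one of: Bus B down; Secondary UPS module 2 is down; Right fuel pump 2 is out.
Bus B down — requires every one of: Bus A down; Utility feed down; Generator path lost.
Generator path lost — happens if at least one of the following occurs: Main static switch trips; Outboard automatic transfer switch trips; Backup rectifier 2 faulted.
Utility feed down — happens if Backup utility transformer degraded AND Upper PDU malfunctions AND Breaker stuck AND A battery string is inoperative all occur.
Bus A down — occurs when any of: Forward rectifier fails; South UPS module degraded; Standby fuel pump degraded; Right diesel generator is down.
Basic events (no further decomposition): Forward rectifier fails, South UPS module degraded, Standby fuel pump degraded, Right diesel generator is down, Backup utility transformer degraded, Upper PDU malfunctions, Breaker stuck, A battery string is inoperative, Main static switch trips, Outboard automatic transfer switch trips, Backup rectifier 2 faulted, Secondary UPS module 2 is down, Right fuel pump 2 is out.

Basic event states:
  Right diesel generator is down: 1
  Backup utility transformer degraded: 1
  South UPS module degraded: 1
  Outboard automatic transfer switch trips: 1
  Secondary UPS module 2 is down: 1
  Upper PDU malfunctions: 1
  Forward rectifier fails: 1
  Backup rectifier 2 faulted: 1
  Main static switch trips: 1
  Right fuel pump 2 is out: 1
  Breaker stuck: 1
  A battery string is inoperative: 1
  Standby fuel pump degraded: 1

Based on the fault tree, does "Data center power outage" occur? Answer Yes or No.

Yes

Bus A down [OR]: Forward rectifier fails=occurs, South UPS module degraded=occurs, Standby fuel pump degraded=occurs, Right diesel generator is down=occurs → at least one input occurs → occurs.
Utility feed down [AND]: Backup utility transformer degraded=occurs, Upper PDU malfunctions=occurs, Breaker stuck=occurs, A battery string is inoperative=occurs → all inputs occur → occurs.
Generator path lost [OR]: Main static switch trips=occurs, Outboard automatic transfer switch trips=occurs, Backup rectifier 2 faulted=occurs → at least one input occurs → occurs.
Bus B down [AND]: Bus A down=occurs, Utility feed down=occurs, Generator path lost=occurs → all inputs occur → occurs.
Data center power outage [AND]: Bus B down=occurs, Secondary UPS module 2 is down=occurs, Right fuel pump 2 is out=occurs → all inputs occur → occurs.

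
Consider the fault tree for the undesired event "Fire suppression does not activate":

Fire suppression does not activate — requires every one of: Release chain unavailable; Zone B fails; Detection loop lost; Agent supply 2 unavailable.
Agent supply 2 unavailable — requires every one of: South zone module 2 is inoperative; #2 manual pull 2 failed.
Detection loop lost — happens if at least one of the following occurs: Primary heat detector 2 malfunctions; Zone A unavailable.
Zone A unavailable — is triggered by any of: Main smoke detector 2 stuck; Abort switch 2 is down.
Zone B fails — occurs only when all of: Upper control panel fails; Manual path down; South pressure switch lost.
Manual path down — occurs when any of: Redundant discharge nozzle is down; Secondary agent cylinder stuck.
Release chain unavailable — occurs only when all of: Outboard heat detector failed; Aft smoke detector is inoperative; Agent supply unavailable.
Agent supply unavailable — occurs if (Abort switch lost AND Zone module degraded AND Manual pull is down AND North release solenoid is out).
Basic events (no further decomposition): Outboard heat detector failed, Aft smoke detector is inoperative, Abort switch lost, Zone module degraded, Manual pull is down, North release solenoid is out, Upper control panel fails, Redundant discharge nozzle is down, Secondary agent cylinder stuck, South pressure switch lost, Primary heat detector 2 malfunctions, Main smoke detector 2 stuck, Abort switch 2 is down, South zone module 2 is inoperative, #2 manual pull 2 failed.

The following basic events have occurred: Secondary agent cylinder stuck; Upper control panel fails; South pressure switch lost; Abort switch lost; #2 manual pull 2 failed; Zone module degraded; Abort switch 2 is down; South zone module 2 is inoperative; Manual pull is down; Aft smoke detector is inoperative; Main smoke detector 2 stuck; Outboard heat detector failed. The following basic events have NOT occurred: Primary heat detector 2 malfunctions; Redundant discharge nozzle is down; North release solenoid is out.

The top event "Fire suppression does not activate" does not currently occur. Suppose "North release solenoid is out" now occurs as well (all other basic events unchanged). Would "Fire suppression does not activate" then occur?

Counterfactual: set "North release solenoid is out" to occurred.
Agent supply unavailable [AND]: Abort switch lost=occurs, Zone module degraded=occurs, Manual pull is down=occurs, North release solenoid is out=occurs → all inputs occur → occurs.
Release chain unavailable [AND]: Outboard heat detector failed=occurs, Aft smoke detector is inoperative=occurs, Agent supply unavailable=occurs → all inputs occur → occurs.
Manual path down [OR]: Redundant discharge nozzle is down=not, Secondary agent cylinder stuck=occurs → at least one input occurs → occurs.
Zone B fails [AND]: Upper control panel fails=occurs, Manual path down=occurs, South pressure switch lost=occurs → all inputs occur → occurs.
Zone A unavailable [OR]: Main smoke detector 2 stuck=occurs, Abort switch 2 is down=occurs → at least one input occurs → occurs.
Detection loop lost [OR]: Primary heat detector 2 malfunctions=not, Zone A unavailable=occurs → at least one input occurs → occurs.
Agent supply 2 unavailable [AND]: South zone module 2 is inoperative=occurs, #2 manual pull 2 failed=occurs → all inputs occur → occurs.
Fire suppression does not activate [AND]: Release chain unavailable=occurs, Zone B fails=occurs, Detection loop lost=occurs, Agent supply 2 unavailable=occurs → all inputs occur → occurs.

Yes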